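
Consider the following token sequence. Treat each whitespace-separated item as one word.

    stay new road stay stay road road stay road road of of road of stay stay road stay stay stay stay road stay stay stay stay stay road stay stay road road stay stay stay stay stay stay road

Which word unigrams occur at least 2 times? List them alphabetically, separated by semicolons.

Unigram counts meeting the condition (at least 2 times):
  of: 3
  road: 12
  stay: 23

of; road; stay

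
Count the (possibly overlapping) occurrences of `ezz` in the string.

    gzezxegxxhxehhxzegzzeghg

0

Sliding a length-3 window over the 24 characters (22 positions):
  (no match at any position)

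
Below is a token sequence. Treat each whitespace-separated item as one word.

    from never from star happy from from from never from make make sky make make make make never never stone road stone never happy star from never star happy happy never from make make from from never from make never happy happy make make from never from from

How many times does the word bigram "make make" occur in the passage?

6

Scanning the 47 overlapping bigram windows for "make make":
  position 11–12: make make
  position 14–15: make make
  position 15–16: make make
  position 16–17: make make
  position 33–34: make make
  position 43–44: make make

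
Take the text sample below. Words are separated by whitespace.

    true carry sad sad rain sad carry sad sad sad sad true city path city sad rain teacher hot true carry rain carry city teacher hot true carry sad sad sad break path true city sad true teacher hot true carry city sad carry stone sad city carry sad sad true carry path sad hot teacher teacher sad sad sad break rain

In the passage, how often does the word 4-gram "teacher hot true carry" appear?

3

Scanning the 59 overlapping 4-gram windows for "teacher hot true carry":
  position 18–21: teacher hot true carry
  position 25–28: teacher hot true carry
  position 38–41: teacher hot true carry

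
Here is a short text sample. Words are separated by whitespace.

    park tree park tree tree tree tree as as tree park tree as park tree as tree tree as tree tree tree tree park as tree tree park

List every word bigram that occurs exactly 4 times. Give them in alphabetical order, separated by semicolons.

Bigram counts meeting the condition (exactly 4 times):
  as tree: 4
  park tree: 4
  tree as: 4
  tree park: 4

as tree; park tree; tree as; tree park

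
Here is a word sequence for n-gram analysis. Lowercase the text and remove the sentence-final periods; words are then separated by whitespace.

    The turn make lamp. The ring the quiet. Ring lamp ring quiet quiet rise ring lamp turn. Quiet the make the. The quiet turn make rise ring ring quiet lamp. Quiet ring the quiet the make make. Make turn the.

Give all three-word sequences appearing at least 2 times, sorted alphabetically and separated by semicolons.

quiet the make; ring the quiet

Trigram counts meeting the condition (at least 2 times):
  quiet the make: 2
  ring the quiet: 2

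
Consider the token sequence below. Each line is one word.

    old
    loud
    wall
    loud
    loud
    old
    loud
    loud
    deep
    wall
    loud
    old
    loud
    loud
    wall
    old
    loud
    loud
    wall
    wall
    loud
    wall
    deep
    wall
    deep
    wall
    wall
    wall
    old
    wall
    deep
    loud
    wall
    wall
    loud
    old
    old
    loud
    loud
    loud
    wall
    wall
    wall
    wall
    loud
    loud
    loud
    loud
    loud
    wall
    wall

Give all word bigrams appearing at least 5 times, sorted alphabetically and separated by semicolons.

Bigram counts meeting the condition (at least 5 times):
  loud loud: 10
  loud wall: 7
  old loud: 5
  wall loud: 5
  wall wall: 8

loud loud; loud wall; old loud; wall loud; wall wall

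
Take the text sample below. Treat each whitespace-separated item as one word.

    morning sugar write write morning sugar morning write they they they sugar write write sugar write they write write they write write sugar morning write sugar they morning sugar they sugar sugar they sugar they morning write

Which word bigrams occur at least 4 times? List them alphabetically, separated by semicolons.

sugar they; write write

Bigram counts meeting the condition (at least 4 times):
  sugar they: 4
  write write: 4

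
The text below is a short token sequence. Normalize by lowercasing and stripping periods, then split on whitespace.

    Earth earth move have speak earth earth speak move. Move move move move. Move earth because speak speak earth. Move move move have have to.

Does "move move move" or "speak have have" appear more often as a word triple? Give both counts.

"move move move" (5 vs 0)

"move move move": 5 occurrences
"speak have have": 0 occurrences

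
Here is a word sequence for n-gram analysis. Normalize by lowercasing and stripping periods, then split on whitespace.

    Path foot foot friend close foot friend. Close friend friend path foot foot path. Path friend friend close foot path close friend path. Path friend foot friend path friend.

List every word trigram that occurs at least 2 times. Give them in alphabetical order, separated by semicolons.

foot friend close; friend close foot; path foot foot; path path friend

Trigram counts meeting the condition (at least 2 times):
  foot friend close: 2
  friend close foot: 2
  path foot foot: 2
  path path friend: 2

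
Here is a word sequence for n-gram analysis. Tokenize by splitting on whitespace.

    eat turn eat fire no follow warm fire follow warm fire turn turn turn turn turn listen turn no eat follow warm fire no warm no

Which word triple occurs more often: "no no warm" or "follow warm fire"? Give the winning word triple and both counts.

"follow warm fire" (3 vs 0)

"no no warm": 0 occurrences
"follow warm fire": 3 occurrences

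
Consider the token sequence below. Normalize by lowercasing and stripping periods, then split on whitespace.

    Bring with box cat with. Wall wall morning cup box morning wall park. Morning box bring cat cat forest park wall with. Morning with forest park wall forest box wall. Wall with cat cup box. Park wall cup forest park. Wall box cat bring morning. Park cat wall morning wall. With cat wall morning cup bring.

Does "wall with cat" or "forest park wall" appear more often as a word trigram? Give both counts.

"forest park wall" (3 vs 2)

"wall with cat": 2 occurrences
"forest park wall": 3 occurrences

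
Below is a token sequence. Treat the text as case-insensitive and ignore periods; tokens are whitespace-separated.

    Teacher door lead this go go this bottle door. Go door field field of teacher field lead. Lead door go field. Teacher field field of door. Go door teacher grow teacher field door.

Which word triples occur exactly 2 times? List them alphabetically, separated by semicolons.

Trigram counts meeting the condition (exactly 2 times):
  door go door: 2
  field field of: 2

door go door; field field of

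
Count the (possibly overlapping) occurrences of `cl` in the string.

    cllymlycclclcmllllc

3

Sliding a length-2 window over the 19 characters (18 positions):
  position 1–2: cl
  position 9–10: cl
  position 11–12: cl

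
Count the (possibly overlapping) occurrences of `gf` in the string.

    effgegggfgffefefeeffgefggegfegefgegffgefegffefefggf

Sliding a length-2 window over the 51 characters (50 positions):
  position 8–9: gf
  position 10–11: gf
  position 27–28: gf
  position 35–36: gf
  position 42–43: gf
  position 50–51: gf

6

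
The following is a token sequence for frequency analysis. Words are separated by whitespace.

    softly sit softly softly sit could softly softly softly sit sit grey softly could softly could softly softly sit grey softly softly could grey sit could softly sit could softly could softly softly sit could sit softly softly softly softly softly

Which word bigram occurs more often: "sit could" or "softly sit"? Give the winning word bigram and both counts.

"softly sit" (6 vs 4)

"sit could": 4 occurrences
"softly sit": 6 occurrences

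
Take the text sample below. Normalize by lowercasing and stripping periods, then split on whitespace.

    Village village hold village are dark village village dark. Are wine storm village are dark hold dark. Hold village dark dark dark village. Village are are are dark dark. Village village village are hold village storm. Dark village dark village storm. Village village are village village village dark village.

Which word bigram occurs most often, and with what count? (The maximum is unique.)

Bigram frequencies (highest first):
  village village: 8
  dark village: 6
  village are: 5
  village dark: 4
  hold village: 3
  are dark: 3
  … (13 more, each ≤ 3)

"village village", 8 times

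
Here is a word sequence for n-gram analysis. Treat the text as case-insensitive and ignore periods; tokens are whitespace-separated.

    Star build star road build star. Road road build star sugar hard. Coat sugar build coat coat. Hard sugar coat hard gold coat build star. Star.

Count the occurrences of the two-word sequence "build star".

4

Scanning the 25 overlapping bigram windows for "build star":
  position 2–3: build star
  position 5–6: build star
  position 9–10: build star
  position 24–25: build star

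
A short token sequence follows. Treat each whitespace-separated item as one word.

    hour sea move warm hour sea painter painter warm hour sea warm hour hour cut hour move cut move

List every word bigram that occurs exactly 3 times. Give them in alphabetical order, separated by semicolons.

hour sea; warm hour

Bigram counts meeting the condition (exactly 3 times):
  hour sea: 3
  warm hour: 3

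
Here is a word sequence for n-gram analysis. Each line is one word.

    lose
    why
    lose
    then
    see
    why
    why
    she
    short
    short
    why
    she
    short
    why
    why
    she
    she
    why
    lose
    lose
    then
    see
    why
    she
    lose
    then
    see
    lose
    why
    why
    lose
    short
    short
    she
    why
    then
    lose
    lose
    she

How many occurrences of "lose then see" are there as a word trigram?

3

Scanning the 37 overlapping trigram windows for "lose then see":
  position 3–5: lose then see
  position 20–22: lose then see
  position 25–27: lose then see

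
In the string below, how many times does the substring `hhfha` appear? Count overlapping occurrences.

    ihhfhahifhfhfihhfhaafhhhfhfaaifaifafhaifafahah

Sliding a length-5 window over the 46 characters (42 positions):
  position 2–6: hhfha
  position 15–19: hhfha

2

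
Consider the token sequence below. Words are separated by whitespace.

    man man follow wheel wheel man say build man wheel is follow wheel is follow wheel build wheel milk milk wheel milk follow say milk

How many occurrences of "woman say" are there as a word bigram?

Scanning the 24 overlapping bigram windows for "woman say":
  (none found)

0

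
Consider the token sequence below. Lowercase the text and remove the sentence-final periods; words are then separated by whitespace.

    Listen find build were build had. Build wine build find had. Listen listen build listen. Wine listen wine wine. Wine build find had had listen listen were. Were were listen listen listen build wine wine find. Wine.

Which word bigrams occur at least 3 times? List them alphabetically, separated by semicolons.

Bigram counts meeting the condition (at least 3 times):
  listen listen: 4
  wine wine: 3

listen listen; wine wine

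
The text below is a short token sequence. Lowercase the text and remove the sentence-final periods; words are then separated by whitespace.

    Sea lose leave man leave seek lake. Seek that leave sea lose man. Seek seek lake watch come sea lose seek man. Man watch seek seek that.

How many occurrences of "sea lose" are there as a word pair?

3

Scanning the 26 overlapping bigram windows for "sea lose":
  position 1–2: sea lose
  position 11–12: sea lose
  position 19–20: sea lose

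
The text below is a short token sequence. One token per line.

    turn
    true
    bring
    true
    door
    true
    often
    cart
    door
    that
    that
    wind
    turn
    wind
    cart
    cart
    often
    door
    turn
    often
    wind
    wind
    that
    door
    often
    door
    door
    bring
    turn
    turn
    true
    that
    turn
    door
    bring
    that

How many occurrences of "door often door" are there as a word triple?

1

Scanning the 34 overlapping trigram windows for "door often door":
  position 24–26: door often door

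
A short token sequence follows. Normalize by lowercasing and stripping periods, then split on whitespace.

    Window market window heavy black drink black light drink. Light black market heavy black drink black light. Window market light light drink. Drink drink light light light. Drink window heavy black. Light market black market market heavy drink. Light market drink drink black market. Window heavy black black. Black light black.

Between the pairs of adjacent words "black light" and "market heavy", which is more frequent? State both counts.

"black light" (4 vs 2)

"black light": 4 occurrences
"market heavy": 2 occurrences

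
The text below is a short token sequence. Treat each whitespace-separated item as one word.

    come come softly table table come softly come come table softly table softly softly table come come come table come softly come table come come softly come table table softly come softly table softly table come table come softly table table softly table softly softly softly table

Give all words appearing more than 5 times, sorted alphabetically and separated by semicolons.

Unigram counts meeting the condition (more than 5 times):
  come: 16
  softly: 15
  table: 16

come; softly; table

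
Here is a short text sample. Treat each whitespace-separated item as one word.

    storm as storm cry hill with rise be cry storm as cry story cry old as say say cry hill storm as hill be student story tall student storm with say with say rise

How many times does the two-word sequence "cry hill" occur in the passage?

2

Scanning the 33 overlapping bigram windows for "cry hill":
  position 4–5: cry hill
  position 19–20: cry hill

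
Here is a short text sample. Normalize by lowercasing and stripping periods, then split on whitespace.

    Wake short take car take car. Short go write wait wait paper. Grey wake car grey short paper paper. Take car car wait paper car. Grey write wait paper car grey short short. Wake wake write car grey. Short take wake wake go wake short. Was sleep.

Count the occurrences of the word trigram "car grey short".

3

Scanning the 45 overlapping trigram windows for "car grey short":
  position 15–17: car grey short
  position 30–32: car grey short
  position 37–39: car grey short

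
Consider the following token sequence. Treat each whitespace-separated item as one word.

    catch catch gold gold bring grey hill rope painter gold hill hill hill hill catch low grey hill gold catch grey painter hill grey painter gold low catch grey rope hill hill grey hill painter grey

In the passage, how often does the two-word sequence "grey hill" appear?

Scanning the 35 overlapping bigram windows for "grey hill":
  position 6–7: grey hill
  position 17–18: grey hill
  position 33–34: grey hill

3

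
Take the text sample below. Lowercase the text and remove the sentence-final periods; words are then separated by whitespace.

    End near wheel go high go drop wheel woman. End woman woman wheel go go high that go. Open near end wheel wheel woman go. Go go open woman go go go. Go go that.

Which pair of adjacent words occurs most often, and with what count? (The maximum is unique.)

"go go", 7 times

Bigram frequencies (highest first):
  go go: 7
  wheel go: 2
  go high: 2
  wheel woman: 2
  go open: 2
  woman go: 2
  … (17 more, each ≤ 1)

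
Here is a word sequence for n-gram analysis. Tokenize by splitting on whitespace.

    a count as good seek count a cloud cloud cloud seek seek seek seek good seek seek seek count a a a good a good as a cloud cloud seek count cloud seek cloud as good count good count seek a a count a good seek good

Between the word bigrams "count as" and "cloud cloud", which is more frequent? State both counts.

"count as": 1 occurrence
"cloud cloud": 3 occurrences

"cloud cloud" (3 vs 1)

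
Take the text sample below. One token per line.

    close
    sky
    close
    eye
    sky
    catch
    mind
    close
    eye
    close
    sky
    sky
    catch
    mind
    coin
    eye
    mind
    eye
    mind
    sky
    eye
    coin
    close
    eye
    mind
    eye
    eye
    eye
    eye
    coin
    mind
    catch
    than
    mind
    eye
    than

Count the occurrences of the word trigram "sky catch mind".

2

Scanning the 34 overlapping trigram windows for "sky catch mind":
  position 5–7: sky catch mind
  position 12–14: sky catch mind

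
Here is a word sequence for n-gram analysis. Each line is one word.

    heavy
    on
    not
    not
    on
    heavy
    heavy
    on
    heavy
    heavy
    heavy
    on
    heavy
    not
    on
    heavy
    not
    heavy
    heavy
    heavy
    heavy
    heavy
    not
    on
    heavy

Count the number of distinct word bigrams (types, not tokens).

8

25 tokens → 24 bigram windows in total.
Repeated bigrams (each contributes count−1 duplicates):
  heavy heavy: 7
  on heavy: 5
  heavy not: 3
  heavy on: 3
  not on: 3
16 duplicate windows → 24 − 16 = 8 distinct.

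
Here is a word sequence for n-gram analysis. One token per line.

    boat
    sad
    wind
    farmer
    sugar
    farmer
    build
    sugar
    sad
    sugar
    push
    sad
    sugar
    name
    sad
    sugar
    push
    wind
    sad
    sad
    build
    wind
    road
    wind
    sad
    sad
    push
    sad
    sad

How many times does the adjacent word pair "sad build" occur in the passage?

1

Scanning the 28 overlapping bigram windows for "sad build":
  position 20–21: sad build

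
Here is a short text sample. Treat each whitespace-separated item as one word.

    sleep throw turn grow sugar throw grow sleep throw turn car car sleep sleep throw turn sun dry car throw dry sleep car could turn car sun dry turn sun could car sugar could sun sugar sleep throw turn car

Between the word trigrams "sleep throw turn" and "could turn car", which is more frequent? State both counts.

"sleep throw turn": 4 occurrences
"could turn car": 1 occurrence

"sleep throw turn" (4 vs 1)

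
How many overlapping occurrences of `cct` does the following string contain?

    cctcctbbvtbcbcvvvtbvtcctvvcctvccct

Sliding a length-3 window over the 34 characters (32 positions):
  position 1–3: cct
  position 4–6: cct
  position 22–24: cct
  position 27–29: cct
  position 32–34: cct

5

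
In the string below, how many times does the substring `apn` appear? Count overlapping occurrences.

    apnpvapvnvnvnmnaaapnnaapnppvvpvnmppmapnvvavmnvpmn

Sliding a length-3 window over the 49 characters (47 positions):
  position 1–3: apn
  position 18–20: apn
  position 23–25: apn
  position 37–39: apn

4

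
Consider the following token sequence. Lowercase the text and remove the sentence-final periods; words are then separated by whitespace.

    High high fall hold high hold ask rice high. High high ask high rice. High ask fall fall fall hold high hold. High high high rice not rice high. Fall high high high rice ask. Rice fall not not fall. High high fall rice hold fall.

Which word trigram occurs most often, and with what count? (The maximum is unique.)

Trigram frequencies (highest first):
  high high high: 3
  high high fall: 2
  fall hold high: 2
  hold high hold: 2
  high high rice: 2
  fall high high: 2
  … (31 more, each ≤ 1)

"high high high", 3 times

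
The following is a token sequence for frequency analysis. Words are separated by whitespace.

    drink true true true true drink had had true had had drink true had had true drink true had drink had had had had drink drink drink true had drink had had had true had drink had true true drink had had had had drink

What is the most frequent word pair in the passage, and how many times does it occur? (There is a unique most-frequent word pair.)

Bigram frequencies (highest first):
  had had: 11
  had drink: 6
  drink had: 5
  true had: 5
  drink true: 4
  true true: 4
  … (3 more, each ≤ 4)

"had had", 11 times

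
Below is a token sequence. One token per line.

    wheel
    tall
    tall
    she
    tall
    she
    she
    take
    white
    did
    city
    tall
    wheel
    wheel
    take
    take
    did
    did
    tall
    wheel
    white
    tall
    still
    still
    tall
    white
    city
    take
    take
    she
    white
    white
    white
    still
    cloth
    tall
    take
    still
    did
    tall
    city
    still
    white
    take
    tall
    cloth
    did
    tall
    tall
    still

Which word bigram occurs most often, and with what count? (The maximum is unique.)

Bigram frequencies (highest first):
  did tall: 3
  tall tall: 2
  tall she: 2
  tall wheel: 2
  take take: 2
  tall still: 2
  … (35 more, each ≤ 2)

"did tall", 3 times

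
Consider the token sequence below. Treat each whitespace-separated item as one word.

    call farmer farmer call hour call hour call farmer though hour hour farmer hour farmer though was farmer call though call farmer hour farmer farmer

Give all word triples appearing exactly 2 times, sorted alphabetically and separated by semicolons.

call hour call; farmer hour farmer

Trigram counts meeting the condition (exactly 2 times):
  call hour call: 2
  farmer hour farmer: 2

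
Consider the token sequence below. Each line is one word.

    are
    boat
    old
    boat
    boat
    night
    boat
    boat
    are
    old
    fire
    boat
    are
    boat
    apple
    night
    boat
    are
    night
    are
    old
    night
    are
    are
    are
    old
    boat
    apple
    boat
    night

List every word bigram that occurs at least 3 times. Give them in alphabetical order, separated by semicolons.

Bigram counts meeting the condition (at least 3 times):
  are old: 3
  boat are: 3

are old; boat are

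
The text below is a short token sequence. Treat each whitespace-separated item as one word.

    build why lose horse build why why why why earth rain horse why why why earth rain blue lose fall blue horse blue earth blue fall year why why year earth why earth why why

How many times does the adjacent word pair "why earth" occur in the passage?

3

Scanning the 34 overlapping bigram windows for "why earth":
  position 9–10: why earth
  position 15–16: why earth
  position 32–33: why earth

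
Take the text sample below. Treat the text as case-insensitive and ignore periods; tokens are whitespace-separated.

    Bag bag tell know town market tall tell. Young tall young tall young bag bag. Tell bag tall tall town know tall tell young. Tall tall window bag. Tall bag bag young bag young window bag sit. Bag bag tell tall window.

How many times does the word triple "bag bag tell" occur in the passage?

3

Scanning the 40 overlapping trigram windows for "bag bag tell":
  position 1–3: bag bag tell
  position 14–16: bag bag tell
  position 38–40: bag bag tell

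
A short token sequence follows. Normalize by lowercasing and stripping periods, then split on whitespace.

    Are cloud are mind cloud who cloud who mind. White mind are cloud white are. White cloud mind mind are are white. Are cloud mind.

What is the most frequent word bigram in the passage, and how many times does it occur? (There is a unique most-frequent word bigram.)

Bigram frequencies (highest first):
  are cloud: 3
  cloud who: 2
  mind are: 2
  white are: 2
  are white: 2
  cloud mind: 2
  … (11 more, each ≤ 1)

"are cloud", 3 times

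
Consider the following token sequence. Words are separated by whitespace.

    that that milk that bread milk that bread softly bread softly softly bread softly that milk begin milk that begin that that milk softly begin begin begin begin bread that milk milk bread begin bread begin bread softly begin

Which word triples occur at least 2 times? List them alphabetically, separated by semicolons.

begin begin begin; bread begin bread; milk that bread; softly bread softly; that that milk

Trigram counts meeting the condition (at least 2 times):
  begin begin begin: 2
  bread begin bread: 2
  milk that bread: 2
  softly bread softly: 2
  that that milk: 2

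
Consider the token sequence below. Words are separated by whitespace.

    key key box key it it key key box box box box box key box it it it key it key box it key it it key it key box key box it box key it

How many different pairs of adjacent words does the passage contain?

9

36 tokens → 35 bigram windows in total.
Repeated bigrams (each contributes count−1 duplicates):
  it key: 6
  key box: 6
  key it: 5
  box box: 4
  box key: 4
  it it: 4
  box it: 3
  key key: 2
26 duplicate windows → 35 − 26 = 9 distinct.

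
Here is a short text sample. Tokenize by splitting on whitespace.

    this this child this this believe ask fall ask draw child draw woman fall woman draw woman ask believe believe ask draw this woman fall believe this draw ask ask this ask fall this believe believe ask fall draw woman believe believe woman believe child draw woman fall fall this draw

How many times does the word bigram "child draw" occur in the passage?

Scanning the 50 overlapping bigram windows for "child draw":
  position 11–12: child draw
  position 45–46: child draw

2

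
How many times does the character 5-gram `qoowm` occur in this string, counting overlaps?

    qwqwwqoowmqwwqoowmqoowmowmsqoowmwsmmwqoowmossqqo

Sliding a length-5 window over the 48 characters (44 positions):
  position 6–10: qoowm
  position 14–18: qoowm
  position 19–23: qoowm
  position 28–32: qoowm
  position 38–42: qoowm

5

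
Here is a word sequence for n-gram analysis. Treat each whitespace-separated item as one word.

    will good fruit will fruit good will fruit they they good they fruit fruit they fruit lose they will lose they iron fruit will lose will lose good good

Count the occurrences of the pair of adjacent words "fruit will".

2

Scanning the 28 overlapping bigram windows for "fruit will":
  position 3–4: fruit will
  position 23–24: fruit will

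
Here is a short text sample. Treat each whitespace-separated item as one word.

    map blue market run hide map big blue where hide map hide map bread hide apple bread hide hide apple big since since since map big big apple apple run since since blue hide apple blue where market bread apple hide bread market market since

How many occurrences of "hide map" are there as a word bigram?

3

Scanning the 44 overlapping bigram windows for "hide map":
  position 5–6: hide map
  position 10–11: hide map
  position 12–13: hide map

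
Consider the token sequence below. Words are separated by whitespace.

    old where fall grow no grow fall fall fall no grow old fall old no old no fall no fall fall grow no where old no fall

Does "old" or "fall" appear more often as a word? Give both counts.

"old": 5 occurrences
"fall": 9 occurrences

"fall" (9 vs 5)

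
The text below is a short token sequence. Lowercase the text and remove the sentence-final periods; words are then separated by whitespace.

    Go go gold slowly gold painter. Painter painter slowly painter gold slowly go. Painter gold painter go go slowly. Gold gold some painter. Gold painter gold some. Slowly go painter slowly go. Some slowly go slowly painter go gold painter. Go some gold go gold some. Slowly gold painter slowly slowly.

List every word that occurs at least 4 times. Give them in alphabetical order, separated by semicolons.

Unigram counts meeting the condition (at least 4 times):
  go: 11
  gold: 12
  painter: 12
  slowly: 11
  some: 5

go; gold; painter; slowly; some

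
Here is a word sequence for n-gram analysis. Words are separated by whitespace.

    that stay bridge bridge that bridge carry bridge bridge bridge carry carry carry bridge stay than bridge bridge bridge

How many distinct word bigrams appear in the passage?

19 tokens → 18 bigram windows in total.
Repeated bigrams (each contributes count−1 duplicates):
  bridge bridge: 5
  bridge carry: 2
  carry bridge: 2
  carry carry: 2
7 duplicate windows → 18 − 7 = 11 distinct.

11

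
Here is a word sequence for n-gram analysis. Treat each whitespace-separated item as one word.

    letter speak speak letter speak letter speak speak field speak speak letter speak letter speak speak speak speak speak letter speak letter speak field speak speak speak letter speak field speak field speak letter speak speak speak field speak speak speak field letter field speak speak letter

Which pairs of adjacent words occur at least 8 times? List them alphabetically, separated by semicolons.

Bigram counts meeting the condition (at least 8 times):
  letter speak: 9
  speak letter: 9
  speak speak: 14

letter speak; speak letter; speak speak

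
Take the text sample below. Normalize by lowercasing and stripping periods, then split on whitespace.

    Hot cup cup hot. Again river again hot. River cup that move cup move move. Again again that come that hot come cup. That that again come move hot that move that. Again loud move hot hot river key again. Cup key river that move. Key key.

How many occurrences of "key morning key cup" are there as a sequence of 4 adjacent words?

0

Scanning the 44 overlapping 4-gram windows for "key morning key cup":
  (none found)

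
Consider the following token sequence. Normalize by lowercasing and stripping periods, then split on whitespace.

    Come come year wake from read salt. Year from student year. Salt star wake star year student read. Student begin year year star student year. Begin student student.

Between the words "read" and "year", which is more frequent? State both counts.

"year" (7 vs 2)

"read": 2 occurrences
"year": 7 occurrences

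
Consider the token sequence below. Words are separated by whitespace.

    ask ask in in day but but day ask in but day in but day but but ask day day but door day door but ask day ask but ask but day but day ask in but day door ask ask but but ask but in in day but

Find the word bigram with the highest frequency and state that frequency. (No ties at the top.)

"but day", 6 times

Bigram frequencies (highest first):
  but day: 6
  day but: 5
  but ask: 4
  ask but: 4
  ask in: 3
  but but: 3
  … (14 more, each ≤ 3)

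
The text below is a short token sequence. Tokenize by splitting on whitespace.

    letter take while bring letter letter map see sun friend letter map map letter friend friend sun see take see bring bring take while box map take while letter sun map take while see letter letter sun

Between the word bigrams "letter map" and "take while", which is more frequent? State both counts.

"letter map": 2 occurrences
"take while": 4 occurrences

"take while" (4 vs 2)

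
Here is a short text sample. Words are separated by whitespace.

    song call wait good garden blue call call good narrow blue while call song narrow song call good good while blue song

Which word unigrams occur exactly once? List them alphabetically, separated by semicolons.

Unigram counts meeting the condition (exactly once):
  garden: 1
  wait: 1

garden; wait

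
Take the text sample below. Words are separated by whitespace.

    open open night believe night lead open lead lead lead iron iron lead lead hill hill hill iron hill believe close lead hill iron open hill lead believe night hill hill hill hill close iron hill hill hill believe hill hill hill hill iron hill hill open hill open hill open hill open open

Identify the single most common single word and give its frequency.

Unigram frequencies (highest first):
  hill: 22
  open: 9
  lead: 8
  iron: 6
  believe: 4
  night: 3
  … (1 more, each ≤ 2)

"hill", 22 times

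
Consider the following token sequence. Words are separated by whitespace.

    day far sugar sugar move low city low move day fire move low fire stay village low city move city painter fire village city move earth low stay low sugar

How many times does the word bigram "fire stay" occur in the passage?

Scanning the 29 overlapping bigram windows for "fire stay":
  position 14–15: fire stay

1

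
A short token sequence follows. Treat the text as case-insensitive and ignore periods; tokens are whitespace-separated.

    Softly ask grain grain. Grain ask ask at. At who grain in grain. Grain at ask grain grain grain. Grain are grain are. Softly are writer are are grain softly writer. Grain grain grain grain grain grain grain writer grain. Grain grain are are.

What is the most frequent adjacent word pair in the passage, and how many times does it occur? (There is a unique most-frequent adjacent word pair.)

"grain grain", 14 times

Bigram frequencies (highest first):
  grain grain: 14
  grain are: 3
  ask grain: 2
  are grain: 2
  are are: 2
  writer grain: 2
  … (18 more, each ≤ 1)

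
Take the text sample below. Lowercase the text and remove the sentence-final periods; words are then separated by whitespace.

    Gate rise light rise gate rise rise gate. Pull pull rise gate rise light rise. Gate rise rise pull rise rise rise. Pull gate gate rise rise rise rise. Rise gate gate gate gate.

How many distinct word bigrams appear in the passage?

11

34 tokens → 33 bigram windows in total.
Repeated bigrams (each contributes count−1 duplicates):
  rise rise: 8
  gate rise: 5
  rise gate: 5
  gate gate: 4
  light rise: 2
  pull rise: 2
  rise light: 2
  rise pull: 2
22 duplicate windows → 33 − 22 = 11 distinct.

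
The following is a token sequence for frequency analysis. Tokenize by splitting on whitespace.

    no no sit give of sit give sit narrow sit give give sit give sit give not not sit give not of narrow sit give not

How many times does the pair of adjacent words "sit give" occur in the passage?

7

Scanning the 25 overlapping bigram windows for "sit give":
  position 3–4: sit give
  position 6–7: sit give
  position 10–11: sit give
  position 13–14: sit give
  position 15–16: sit give
  position 19–20: sit give
  position 24–25: sit give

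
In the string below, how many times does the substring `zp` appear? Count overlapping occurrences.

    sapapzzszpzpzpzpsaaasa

4

Sliding a length-2 window over the 22 characters (21 positions):
  position 9–10: zp
  position 11–12: zp
  position 13–14: zp
  position 15–16: zp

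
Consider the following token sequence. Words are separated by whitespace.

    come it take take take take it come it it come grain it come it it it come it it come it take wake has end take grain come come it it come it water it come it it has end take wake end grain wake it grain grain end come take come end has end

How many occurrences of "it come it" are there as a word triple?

6

Scanning the 54 overlapping trigram windows for "it come it":
  position 7–9: it come it
  position 13–15: it come it
  position 17–19: it come it
  position 20–22: it come it
  position 32–34: it come it
  position 36–38: it come it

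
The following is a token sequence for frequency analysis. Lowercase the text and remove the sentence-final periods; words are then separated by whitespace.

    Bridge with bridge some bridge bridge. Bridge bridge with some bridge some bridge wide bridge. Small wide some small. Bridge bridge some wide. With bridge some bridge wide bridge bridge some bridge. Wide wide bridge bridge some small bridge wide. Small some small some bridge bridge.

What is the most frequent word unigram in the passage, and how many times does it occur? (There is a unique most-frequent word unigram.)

"bridge", 21 times

Unigram frequencies (highest first):
  bridge: 21
  some: 10
  wide: 7
  small: 5
  with: 3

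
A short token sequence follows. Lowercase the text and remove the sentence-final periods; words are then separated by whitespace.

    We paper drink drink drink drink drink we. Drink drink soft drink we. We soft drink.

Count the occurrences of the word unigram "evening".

0

Scanning the 16 tokens for "evening":
  (none found)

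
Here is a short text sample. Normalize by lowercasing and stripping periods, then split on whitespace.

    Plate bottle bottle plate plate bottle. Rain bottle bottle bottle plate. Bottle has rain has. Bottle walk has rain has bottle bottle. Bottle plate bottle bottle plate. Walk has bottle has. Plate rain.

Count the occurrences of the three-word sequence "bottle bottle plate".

4

Scanning the 31 overlapping trigram windows for "bottle bottle plate":
  position 2–4: bottle bottle plate
  position 9–11: bottle bottle plate
  position 22–24: bottle bottle plate
  position 25–27: bottle bottle plate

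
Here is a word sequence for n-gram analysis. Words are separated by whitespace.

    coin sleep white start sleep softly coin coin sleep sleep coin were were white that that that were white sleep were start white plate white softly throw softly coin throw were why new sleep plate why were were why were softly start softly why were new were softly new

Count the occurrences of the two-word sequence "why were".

Scanning the 48 overlapping bigram windows for "why were":
  position 36–37: why were
  position 39–40: why were
  position 44–45: why were

3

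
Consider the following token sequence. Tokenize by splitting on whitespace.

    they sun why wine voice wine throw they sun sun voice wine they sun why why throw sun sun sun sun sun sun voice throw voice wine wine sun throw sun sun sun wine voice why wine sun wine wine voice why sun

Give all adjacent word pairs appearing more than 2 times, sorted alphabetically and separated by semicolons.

Bigram counts meeting the condition (more than 2 times):
  sun sun: 8
  they sun: 3
  voice wine: 3
  wine voice: 3

sun sun; they sun; voice wine; wine voice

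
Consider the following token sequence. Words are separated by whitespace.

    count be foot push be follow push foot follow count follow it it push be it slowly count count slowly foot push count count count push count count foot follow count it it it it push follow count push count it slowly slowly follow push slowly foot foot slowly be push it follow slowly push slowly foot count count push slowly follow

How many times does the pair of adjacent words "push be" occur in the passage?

2

Scanning the 61 overlapping bigram windows for "push be":
  position 4–5: push be
  position 14–15: push be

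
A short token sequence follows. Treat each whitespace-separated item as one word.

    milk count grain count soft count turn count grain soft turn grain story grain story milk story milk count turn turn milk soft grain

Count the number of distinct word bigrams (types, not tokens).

18

24 tokens → 23 bigram windows in total.
Repeated bigrams (each contributes count−1 duplicates):
  count grain: 2
  count turn: 2
  grain story: 2
  milk count: 2
  story milk: 2
5 duplicate windows → 23 − 5 = 18 distinct.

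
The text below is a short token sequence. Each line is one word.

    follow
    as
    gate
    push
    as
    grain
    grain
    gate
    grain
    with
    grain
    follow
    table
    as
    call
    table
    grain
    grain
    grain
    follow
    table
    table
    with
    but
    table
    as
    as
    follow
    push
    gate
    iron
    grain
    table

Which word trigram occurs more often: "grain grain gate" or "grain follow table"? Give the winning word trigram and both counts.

"grain grain gate": 1 occurrence
"grain follow table": 2 occurrences

"grain follow table" (2 vs 1)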